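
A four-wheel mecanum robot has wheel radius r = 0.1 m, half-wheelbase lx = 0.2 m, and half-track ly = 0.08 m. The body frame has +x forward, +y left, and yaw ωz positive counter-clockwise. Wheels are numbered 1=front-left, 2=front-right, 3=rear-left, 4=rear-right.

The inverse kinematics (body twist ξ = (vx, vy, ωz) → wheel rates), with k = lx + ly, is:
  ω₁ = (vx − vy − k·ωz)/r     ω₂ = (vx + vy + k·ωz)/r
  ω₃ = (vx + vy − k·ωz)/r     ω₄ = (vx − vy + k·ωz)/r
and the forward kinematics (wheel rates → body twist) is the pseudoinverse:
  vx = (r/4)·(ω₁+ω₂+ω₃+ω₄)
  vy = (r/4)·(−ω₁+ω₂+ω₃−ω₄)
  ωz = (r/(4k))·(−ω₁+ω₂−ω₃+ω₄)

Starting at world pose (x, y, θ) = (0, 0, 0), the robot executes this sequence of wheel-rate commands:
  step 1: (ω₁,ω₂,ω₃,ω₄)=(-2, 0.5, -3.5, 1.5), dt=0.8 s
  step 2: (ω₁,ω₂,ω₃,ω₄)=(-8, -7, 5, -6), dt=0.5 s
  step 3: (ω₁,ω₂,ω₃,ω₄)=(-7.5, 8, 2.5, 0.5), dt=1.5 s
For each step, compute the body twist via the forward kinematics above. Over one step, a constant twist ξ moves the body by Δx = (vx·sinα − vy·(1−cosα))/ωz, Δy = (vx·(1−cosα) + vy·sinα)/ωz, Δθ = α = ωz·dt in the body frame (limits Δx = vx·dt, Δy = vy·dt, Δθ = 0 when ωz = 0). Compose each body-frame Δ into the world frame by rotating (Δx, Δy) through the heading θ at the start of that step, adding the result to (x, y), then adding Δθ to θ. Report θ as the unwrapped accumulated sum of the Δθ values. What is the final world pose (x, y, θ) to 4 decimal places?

(-0.7037, 0.4216, 1.8973)

step 1: ξ=(vx,vy,ωz)=(-0.0875, -0.0625, 0.6696), dt=0.8 → body Δ=(-0.0536, -0.0659, 0.5357) → world pose (-0.0536, -0.0659, 0.5357)
step 2: ξ=(vx,vy,ωz)=(-0.4000, 0.3000, -0.8929), dt=0.5 → body Δ=(-0.1605, 0.1890, -0.4464) → world pose (-0.2881, 0.0146, 0.0893)
step 3: ξ=(vx,vy,ωz)=(0.0875, 0.4375, 1.2054), dt=1.5 → body Δ=(-0.3777, 0.4424, 1.8080) → world pose (-0.7037, 0.4216, 1.8973)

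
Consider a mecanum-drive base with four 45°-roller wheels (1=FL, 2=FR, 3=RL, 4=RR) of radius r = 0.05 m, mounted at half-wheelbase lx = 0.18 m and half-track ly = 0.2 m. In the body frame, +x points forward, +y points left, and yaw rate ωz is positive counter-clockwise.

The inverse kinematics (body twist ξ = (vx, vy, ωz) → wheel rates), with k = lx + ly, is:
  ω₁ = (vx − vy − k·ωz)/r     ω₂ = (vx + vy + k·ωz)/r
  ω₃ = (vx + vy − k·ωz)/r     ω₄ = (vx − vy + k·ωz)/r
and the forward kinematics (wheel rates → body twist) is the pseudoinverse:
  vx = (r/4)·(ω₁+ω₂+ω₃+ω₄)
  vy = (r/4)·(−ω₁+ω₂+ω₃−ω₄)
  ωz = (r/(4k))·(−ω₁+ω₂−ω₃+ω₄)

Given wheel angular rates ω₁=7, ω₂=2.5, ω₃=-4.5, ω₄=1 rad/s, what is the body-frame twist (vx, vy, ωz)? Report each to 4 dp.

(0.0750, -0.1250, 0.0329)

k = lx + ly = 0.18 + 0.2 = 0.3800
ω₁+ω₂+ω₃+ω₄ = 6.0000  →  vx = (0.05/4)·6.0000 = 0.0750
−ω₁+ω₂+ω₃−ω₄ = -10.0000  →  vy = (0.05/4)·-10.0000 = -0.1250
−ω₁+ω₂−ω₃+ω₄ = 1.0000  →  ωz = (0.05/1.5200)·1.0000 = 0.0329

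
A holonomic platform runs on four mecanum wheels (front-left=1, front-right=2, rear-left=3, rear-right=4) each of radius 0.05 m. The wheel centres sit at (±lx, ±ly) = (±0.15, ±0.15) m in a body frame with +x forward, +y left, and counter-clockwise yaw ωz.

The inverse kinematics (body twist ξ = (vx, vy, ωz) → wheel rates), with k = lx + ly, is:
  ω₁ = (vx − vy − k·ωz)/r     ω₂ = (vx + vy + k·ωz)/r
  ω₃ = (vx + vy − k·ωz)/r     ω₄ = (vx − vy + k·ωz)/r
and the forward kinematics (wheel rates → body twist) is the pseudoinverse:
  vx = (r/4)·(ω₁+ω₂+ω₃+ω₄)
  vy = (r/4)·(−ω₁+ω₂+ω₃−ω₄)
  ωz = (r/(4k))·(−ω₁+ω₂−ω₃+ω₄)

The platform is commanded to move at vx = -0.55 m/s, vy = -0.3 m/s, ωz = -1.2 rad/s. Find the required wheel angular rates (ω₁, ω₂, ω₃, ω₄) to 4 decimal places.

k = lx + ly = 0.15 + 0.15 = 0.3000;  k·ωz = 0.3000·-1.2 = -0.3600
ω₁ (FL) = (vx − vy − k·ωz)/r = 0.1100/0.05 = 2.2000
ω₂ (FR) = (vx + vy + k·ωz)/r = -1.2100/0.05 = -24.2000
ω₃ (RL) = (vx + vy − k·ωz)/r = -0.4900/0.05 = -9.8000
ω₄ (RR) = (vx − vy + k·ωz)/r = -0.6100/0.05 = -12.2000

(2.2000, -24.2000, -9.8000, -12.2000)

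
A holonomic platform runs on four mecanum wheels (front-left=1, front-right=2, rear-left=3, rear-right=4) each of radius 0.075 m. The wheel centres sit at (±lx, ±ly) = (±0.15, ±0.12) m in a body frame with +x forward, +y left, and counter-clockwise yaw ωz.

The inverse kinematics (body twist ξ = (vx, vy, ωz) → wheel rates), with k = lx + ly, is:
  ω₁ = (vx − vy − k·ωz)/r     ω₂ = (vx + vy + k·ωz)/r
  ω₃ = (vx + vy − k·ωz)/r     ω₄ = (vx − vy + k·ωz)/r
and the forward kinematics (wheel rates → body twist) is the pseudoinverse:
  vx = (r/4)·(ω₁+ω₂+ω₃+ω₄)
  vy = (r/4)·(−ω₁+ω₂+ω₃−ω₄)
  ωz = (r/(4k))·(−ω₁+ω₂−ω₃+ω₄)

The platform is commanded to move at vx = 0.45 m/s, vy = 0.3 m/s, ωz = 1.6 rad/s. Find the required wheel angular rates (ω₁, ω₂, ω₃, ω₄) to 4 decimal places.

(-3.7600, 15.7600, 4.2400, 7.7600)

k = lx + ly = 0.15 + 0.12 = 0.2700;  k·ωz = 0.2700·1.6 = 0.4320
ω₁ (FL) = (vx − vy − k·ωz)/r = -0.2820/0.075 = -3.7600
ω₂ (FR) = (vx + vy + k·ωz)/r = 1.1820/0.075 = 15.7600
ω₃ (RL) = (vx + vy − k·ωz)/r = 0.3180/0.075 = 4.2400
ω₄ (RR) = (vx − vy + k·ωz)/r = 0.5820/0.075 = 7.7600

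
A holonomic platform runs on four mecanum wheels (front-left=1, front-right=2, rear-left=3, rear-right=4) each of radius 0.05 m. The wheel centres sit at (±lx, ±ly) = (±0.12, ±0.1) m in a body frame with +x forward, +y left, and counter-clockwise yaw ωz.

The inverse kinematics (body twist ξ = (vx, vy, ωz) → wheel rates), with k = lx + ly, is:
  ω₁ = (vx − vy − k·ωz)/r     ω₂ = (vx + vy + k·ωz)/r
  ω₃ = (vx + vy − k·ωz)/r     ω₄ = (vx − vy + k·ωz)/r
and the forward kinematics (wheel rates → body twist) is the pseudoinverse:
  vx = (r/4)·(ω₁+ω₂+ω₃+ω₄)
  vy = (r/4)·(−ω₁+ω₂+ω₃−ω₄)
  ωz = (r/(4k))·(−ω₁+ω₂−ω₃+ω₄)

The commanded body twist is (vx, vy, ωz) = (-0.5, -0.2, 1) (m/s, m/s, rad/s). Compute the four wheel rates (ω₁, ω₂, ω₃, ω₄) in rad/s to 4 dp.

(-10.4000, -9.6000, -18.4000, -1.6000)

k = lx + ly = 0.12 + 0.1 = 0.2200;  k·ωz = 0.2200·1 = 0.2200
ω₁ (FL) = (vx − vy − k·ωz)/r = -0.5200/0.05 = -10.4000
ω₂ (FR) = (vx + vy + k·ωz)/r = -0.4800/0.05 = -9.6000
ω₃ (RL) = (vx + vy − k·ωz)/r = -0.9200/0.05 = -18.4000
ω₄ (RR) = (vx − vy + k·ωz)/r = -0.0800/0.05 = -1.6000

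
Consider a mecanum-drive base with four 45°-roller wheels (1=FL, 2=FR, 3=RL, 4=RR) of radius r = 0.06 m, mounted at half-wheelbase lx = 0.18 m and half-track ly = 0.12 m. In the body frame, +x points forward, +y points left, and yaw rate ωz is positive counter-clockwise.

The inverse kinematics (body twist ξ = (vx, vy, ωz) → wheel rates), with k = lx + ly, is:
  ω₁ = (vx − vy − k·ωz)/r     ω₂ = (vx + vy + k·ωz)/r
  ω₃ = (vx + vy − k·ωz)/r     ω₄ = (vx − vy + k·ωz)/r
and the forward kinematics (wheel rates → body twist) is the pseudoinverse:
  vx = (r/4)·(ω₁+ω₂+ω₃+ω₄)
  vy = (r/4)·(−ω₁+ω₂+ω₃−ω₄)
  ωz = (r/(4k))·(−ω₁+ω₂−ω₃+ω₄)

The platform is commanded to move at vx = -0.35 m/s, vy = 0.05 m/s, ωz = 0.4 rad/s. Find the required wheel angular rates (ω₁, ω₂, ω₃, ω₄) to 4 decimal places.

k = lx + ly = 0.18 + 0.12 = 0.3000;  k·ωz = 0.3000·0.4 = 0.1200
ω₁ (FL) = (vx − vy − k·ωz)/r = -0.5200/0.06 = -8.6667
ω₂ (FR) = (vx + vy + k·ωz)/r = -0.1800/0.06 = -3.0000
ω₃ (RL) = (vx + vy − k·ωz)/r = -0.4200/0.06 = -7.0000
ω₄ (RR) = (vx − vy + k·ωz)/r = -0.2800/0.06 = -4.6667

(-8.6667, -3.0000, -7.0000, -4.6667)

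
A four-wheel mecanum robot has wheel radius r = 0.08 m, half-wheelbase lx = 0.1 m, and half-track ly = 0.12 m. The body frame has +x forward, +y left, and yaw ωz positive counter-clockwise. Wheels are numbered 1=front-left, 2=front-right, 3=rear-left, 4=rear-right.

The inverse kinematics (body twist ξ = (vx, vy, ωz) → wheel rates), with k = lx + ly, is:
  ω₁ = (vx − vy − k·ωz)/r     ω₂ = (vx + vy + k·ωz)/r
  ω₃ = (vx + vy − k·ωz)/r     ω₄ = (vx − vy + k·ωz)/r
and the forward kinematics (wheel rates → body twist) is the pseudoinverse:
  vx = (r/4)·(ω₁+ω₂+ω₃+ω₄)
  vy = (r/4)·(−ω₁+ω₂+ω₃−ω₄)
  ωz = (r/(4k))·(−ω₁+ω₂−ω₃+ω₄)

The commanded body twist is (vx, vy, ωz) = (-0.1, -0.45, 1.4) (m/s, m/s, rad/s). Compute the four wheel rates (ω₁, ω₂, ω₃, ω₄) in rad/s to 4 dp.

k = lx + ly = 0.1 + 0.12 = 0.2200;  k·ωz = 0.2200·1.4 = 0.3080
ω₁ (FL) = (vx − vy − k·ωz)/r = 0.0420/0.08 = 0.5250
ω₂ (FR) = (vx + vy + k·ωz)/r = -0.2420/0.08 = -3.0250
ω₃ (RL) = (vx + vy − k·ωz)/r = -0.8580/0.08 = -10.7250
ω₄ (RR) = (vx − vy + k·ωz)/r = 0.6580/0.08 = 8.2250

(0.5250, -3.0250, -10.7250, 8.2250)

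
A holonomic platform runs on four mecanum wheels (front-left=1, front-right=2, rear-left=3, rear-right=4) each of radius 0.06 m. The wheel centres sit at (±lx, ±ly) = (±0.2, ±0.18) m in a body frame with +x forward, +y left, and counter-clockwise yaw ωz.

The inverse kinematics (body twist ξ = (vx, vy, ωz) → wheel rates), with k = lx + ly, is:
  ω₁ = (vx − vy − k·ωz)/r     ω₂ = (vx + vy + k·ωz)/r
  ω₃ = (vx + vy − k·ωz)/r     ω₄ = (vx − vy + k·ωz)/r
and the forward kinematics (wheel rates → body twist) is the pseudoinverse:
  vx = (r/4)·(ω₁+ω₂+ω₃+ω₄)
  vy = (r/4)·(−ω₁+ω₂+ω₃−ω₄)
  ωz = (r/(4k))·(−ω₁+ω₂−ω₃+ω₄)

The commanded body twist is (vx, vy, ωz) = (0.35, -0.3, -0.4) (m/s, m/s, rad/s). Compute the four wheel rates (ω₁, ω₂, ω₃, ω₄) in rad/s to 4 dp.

(13.3667, -1.7000, 3.3667, 8.3000)

k = lx + ly = 0.2 + 0.18 = 0.3800;  k·ωz = 0.3800·-0.4 = -0.1520
ω₁ (FL) = (vx − vy − k·ωz)/r = 0.8020/0.06 = 13.3667
ω₂ (FR) = (vx + vy + k·ωz)/r = -0.1020/0.06 = -1.7000
ω₃ (RL) = (vx + vy − k·ωz)/r = 0.2020/0.06 = 3.3667
ω₄ (RR) = (vx − vy + k·ωz)/r = 0.4980/0.06 = 8.3000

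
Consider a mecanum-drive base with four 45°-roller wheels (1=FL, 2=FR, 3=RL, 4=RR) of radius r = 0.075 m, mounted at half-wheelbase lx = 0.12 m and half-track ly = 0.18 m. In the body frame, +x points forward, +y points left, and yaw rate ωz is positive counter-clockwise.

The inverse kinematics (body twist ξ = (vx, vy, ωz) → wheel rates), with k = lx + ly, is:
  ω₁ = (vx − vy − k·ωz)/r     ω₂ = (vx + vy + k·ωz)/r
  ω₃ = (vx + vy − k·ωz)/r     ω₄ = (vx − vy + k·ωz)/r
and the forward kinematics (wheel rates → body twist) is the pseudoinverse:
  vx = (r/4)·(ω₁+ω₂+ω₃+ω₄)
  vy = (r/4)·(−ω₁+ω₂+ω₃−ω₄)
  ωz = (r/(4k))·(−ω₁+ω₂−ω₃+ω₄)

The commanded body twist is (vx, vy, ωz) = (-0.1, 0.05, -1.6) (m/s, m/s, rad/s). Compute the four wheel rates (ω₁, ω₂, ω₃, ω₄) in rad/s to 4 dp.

(4.4000, -7.0667, 5.7333, -8.4000)

k = lx + ly = 0.12 + 0.18 = 0.3000;  k·ωz = 0.3000·-1.6 = -0.4800
ω₁ (FL) = (vx − vy − k·ωz)/r = 0.3300/0.075 = 4.4000
ω₂ (FR) = (vx + vy + k·ωz)/r = -0.5300/0.075 = -7.0667
ω₃ (RL) = (vx + vy − k·ωz)/r = 0.4300/0.075 = 5.7333
ω₄ (RR) = (vx − vy + k·ωz)/r = -0.6300/0.075 = -8.4000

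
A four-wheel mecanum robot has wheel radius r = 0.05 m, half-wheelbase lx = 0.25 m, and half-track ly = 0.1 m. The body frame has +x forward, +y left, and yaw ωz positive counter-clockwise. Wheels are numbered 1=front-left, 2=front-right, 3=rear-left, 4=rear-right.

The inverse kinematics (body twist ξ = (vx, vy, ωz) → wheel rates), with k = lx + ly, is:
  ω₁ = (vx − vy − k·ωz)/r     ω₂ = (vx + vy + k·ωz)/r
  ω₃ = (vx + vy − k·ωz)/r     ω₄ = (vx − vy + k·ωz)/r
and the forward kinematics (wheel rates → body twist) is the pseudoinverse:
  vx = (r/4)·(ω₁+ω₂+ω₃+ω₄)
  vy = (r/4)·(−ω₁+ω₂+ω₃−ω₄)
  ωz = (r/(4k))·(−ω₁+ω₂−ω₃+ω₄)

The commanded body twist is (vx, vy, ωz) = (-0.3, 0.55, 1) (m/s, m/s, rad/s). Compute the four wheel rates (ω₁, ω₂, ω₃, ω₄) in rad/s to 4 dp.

(-24.0000, 12.0000, -2.0000, -10.0000)

k = lx + ly = 0.25 + 0.1 = 0.3500;  k·ωz = 0.3500·1 = 0.3500
ω₁ (FL) = (vx − vy − k·ωz)/r = -1.2000/0.05 = -24.0000
ω₂ (FR) = (vx + vy + k·ωz)/r = 0.6000/0.05 = 12.0000
ω₃ (RL) = (vx + vy − k·ωz)/r = -0.1000/0.05 = -2.0000
ω₄ (RR) = (vx − vy + k·ωz)/r = -0.5000/0.05 = -10.0000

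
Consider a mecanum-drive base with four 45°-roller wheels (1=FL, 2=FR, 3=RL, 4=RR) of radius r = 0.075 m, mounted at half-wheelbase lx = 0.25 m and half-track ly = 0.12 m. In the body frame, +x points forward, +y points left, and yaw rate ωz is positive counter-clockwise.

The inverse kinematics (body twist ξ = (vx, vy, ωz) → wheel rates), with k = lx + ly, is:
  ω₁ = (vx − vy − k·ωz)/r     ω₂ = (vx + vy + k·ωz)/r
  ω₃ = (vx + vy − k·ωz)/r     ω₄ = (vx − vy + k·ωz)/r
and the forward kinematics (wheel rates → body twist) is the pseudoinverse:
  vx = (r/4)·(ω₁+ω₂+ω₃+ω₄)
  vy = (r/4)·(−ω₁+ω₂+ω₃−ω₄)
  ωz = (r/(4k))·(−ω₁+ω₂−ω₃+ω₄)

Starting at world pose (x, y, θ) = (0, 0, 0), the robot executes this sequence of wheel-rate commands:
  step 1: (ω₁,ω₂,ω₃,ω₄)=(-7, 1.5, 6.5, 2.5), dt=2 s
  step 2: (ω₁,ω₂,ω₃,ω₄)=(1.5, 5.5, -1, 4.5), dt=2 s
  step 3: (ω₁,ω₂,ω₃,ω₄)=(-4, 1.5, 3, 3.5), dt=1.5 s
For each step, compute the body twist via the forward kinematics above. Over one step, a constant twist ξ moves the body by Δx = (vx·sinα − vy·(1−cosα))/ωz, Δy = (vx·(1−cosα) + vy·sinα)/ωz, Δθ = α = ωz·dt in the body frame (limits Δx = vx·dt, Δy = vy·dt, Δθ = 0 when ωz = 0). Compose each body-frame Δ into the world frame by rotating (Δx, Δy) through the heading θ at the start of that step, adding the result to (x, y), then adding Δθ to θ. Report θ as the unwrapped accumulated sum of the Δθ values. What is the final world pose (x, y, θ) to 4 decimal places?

(0.1419, 0.8559, 1.8750)

step 1: ξ=(vx,vy,ωz)=(0.0656, 0.2344, 0.2280), dt=2.0 → body Δ=(0.0217, 0.4821, 0.4561) → world pose (0.0217, 0.4821, 0.4561)
step 2: ξ=(vx,vy,ωz)=(0.1969, -0.0281, 0.4814), dt=2.0 → body Δ=(0.3607, 0.1274, 0.9628) → world pose (0.2894, 0.7553, 1.4189)
step 3: ξ=(vx,vy,ωz)=(0.0750, 0.0937, 0.3041), dt=1.5 → body Δ=(0.0771, 0.1610, 0.4561) → world pose (0.1419, 0.8559, 1.8750)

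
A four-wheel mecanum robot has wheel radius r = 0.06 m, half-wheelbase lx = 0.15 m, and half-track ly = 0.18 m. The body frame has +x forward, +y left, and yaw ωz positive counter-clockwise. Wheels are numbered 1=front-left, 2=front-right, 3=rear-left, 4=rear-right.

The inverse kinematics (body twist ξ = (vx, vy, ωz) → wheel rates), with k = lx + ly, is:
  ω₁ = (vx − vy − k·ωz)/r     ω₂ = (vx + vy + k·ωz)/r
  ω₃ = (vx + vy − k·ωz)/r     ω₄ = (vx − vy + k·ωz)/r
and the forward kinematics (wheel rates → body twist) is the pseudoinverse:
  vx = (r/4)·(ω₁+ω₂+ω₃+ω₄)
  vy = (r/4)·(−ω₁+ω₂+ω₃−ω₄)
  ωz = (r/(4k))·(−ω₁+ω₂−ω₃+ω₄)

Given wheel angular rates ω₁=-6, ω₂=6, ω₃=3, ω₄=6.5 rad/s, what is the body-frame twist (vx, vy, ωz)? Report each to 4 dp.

k = lx + ly = 0.15 + 0.18 = 0.3300
ω₁+ω₂+ω₃+ω₄ = 9.5000  →  vx = (0.06/4)·9.5000 = 0.1425
−ω₁+ω₂+ω₃−ω₄ = 8.5000  →  vy = (0.06/4)·8.5000 = 0.1275
−ω₁+ω₂−ω₃+ω₄ = 15.5000  →  ωz = (0.06/1.3200)·15.5000 = 0.7045

(0.1425, 0.1275, 0.7045)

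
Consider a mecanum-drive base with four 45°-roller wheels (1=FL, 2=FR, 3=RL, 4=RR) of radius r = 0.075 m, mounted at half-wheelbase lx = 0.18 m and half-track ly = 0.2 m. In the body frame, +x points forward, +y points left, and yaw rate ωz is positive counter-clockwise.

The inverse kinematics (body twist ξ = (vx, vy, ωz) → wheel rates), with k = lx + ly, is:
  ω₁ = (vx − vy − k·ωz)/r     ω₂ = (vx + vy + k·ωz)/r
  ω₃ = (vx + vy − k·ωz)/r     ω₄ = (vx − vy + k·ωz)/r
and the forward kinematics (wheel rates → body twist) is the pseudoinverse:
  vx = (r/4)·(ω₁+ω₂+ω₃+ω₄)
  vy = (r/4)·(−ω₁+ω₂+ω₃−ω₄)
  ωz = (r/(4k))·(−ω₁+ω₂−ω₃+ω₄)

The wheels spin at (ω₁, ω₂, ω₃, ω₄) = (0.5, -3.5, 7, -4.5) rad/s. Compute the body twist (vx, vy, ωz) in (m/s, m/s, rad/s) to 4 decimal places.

k = lx + ly = 0.18 + 0.2 = 0.3800
ω₁+ω₂+ω₃+ω₄ = -0.5000  →  vx = (0.075/4)·-0.5000 = -0.0094
−ω₁+ω₂+ω₃−ω₄ = 7.5000  →  vy = (0.075/4)·7.5000 = 0.1406
−ω₁+ω₂−ω₃+ω₄ = -15.5000  →  ωz = (0.075/1.5200)·-15.5000 = -0.7648

(-0.0094, 0.1406, -0.7648)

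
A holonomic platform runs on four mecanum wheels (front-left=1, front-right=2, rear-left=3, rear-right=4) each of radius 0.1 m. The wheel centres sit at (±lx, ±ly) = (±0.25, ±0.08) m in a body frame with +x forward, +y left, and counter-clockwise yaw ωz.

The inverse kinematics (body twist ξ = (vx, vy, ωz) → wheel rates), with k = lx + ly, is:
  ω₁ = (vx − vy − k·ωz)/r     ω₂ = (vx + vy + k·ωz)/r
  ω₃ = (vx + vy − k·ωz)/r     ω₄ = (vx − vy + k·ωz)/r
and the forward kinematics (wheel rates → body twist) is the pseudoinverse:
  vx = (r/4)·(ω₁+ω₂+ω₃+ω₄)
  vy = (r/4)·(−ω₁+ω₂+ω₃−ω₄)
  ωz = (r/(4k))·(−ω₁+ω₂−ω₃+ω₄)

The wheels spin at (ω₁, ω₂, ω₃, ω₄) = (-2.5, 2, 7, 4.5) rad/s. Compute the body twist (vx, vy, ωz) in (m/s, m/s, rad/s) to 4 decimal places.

k = lx + ly = 0.25 + 0.08 = 0.3300
ω₁+ω₂+ω₃+ω₄ = 11.0000  →  vx = (0.1/4)·11.0000 = 0.2750
−ω₁+ω₂+ω₃−ω₄ = 7.0000  →  vy = (0.1/4)·7.0000 = 0.1750
−ω₁+ω₂−ω₃+ω₄ = 2.0000  →  ωz = (0.1/1.3200)·2.0000 = 0.1515

(0.2750, 0.1750, 0.1515)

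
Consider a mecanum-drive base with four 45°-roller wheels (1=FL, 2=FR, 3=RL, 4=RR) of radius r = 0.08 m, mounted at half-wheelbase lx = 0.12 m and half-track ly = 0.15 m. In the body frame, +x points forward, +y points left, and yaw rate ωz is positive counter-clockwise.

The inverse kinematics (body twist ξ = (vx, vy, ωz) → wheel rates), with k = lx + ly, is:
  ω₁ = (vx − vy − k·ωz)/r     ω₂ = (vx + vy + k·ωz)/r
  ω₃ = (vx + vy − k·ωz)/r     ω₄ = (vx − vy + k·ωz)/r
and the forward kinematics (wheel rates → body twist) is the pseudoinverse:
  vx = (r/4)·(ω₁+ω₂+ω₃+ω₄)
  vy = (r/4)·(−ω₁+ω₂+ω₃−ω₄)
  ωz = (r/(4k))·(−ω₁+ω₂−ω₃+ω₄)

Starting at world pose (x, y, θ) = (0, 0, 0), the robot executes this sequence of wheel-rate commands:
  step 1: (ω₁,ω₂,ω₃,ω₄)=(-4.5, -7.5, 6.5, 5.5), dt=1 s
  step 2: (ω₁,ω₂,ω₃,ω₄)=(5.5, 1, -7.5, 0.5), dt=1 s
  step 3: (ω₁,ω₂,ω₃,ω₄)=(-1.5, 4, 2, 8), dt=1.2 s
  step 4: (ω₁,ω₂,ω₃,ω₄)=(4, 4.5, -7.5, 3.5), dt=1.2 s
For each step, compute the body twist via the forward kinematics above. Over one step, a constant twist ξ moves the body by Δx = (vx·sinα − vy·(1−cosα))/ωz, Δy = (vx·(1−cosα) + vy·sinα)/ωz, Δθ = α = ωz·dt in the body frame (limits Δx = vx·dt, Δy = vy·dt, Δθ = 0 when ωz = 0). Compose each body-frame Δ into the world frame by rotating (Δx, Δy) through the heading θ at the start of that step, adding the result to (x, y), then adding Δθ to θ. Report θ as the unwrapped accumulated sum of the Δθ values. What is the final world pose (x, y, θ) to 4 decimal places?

(0.4518, -0.0776, 2.0074)

step 1: ξ=(vx,vy,ωz)=(0.0000, -0.0400, -0.2963), dt=1.0 → body Δ=(-0.0059, -0.0394, -0.2963) → world pose (-0.0059, -0.0394, -0.2963)
step 2: ξ=(vx,vy,ωz)=(-0.0100, -0.2500, 0.2593), dt=1.0 → body Δ=(0.0223, -0.2485, 0.2593) → world pose (-0.0571, -0.2836, -0.0370)
step 3: ξ=(vx,vy,ωz)=(0.2500, -0.0100, 0.8519), dt=1.2 → body Δ=(0.2560, 0.1304, 1.0222) → world pose (0.2036, -0.1628, 0.9852)
step 4: ξ=(vx,vy,ωz)=(0.0900, -0.2100, 0.8519), dt=1.2 → body Δ=(0.2081, -0.1598, 1.0222) → world pose (0.4518, -0.0776, 2.0074)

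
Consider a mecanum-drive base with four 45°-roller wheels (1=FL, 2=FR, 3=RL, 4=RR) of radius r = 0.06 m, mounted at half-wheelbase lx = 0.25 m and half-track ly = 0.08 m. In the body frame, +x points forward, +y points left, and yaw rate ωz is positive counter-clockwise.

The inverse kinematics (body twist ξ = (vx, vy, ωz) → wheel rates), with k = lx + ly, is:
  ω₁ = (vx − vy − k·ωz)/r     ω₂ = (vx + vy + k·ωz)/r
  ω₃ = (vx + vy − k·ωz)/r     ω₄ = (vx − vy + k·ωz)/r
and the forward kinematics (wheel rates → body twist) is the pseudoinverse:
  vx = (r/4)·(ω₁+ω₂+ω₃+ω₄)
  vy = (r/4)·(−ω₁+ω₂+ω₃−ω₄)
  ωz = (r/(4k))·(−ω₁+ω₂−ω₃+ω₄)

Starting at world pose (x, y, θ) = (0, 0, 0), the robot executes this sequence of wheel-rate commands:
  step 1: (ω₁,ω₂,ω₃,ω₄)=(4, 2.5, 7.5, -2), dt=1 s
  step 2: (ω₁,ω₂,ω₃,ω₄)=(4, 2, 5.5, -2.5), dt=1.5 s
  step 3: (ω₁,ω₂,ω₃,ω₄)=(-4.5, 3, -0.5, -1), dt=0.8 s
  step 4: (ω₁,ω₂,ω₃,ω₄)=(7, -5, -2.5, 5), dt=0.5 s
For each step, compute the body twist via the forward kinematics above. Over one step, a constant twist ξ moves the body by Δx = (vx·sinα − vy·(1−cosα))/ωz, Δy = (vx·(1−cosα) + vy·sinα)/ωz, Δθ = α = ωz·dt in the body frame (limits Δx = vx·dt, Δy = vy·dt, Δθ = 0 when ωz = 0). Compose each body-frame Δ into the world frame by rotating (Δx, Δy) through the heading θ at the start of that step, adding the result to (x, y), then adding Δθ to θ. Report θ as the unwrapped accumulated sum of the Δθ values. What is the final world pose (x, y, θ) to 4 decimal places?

step 1: ξ=(vx,vy,ωz)=(0.1800, 0.1200, -0.5000), dt=1.0 → body Δ=(0.2020, 0.0710, -0.5000) → world pose (0.2020, 0.0710, -0.5000)
step 2: ξ=(vx,vy,ωz)=(0.1350, 0.0900, -0.4545), dt=1.5 → body Δ=(0.2314, 0.0584, -0.6818) → world pose (0.4331, 0.0113, -1.1818)
step 3: ξ=(vx,vy,ωz)=(-0.0450, 0.1200, 0.3182), dt=0.8 → body Δ=(-0.0478, 0.0904, 0.2545) → world pose (0.4986, 0.0898, -0.9273)
step 4: ξ=(vx,vy,ωz)=(0.0675, -0.2925, -0.2045), dt=0.5 → body Δ=(0.0262, -0.1477, -0.1023) → world pose (0.3962, -0.0199, -1.0295)

(0.3962, -0.0199, -1.0295)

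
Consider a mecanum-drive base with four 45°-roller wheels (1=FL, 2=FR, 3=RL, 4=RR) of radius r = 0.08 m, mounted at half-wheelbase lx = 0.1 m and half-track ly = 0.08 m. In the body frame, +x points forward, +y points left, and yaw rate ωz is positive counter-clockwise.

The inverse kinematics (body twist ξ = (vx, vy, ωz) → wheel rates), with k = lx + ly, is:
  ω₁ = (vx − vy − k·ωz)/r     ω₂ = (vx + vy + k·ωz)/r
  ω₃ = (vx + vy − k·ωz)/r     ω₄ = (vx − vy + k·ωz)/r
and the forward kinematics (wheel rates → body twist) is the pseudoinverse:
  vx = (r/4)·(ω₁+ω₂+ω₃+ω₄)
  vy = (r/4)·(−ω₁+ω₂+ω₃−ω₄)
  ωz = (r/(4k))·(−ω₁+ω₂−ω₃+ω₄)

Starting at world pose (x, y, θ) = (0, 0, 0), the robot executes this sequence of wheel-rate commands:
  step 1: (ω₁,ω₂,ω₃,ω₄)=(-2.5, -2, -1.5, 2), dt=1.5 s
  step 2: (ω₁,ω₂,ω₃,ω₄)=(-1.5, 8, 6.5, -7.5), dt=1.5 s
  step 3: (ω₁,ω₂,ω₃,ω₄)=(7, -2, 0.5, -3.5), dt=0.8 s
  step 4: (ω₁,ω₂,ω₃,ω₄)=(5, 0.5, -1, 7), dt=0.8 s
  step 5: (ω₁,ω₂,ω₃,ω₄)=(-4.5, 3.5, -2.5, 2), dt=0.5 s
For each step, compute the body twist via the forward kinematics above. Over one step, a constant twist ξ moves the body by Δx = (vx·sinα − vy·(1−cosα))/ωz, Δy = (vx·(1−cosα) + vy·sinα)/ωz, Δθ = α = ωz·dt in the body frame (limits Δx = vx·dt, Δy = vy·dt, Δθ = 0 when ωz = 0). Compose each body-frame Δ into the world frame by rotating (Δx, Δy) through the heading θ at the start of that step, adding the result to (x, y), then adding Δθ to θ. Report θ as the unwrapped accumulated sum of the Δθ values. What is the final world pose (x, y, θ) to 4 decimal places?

(-0.2322, 0.2871, -0.2333)

step 1: ξ=(vx,vy,ωz)=(-0.0800, -0.0600, 0.4444), dt=1.5 → body Δ=(-0.0824, -0.1220, 0.6667) → world pose (-0.0824, -0.1220, 0.6667)
step 2: ξ=(vx,vy,ωz)=(0.1100, 0.4700, -0.5000), dt=1.5 → body Δ=(0.4022, 0.5817, -0.7500) → world pose (-0.1261, 0.5838, -0.0833)
step 3: ξ=(vx,vy,ωz)=(0.0400, -0.1000, -1.4444), dt=0.8 → body Δ=(-0.0160, -0.0799, -1.1556) → world pose (-0.1486, 0.5056, -1.2389)
step 4: ξ=(vx,vy,ωz)=(0.2300, -0.2500, 0.3889), dt=0.8 → body Δ=(0.2119, -0.1684, 0.3111) → world pose (-0.2388, 0.2504, -0.9278)
step 5: ξ=(vx,vy,ωz)=(-0.0300, 0.0700, 1.3889), dt=0.5 → body Δ=(-0.0255, 0.0273, 0.6944) → world pose (-0.2322, 0.2871, -0.2333)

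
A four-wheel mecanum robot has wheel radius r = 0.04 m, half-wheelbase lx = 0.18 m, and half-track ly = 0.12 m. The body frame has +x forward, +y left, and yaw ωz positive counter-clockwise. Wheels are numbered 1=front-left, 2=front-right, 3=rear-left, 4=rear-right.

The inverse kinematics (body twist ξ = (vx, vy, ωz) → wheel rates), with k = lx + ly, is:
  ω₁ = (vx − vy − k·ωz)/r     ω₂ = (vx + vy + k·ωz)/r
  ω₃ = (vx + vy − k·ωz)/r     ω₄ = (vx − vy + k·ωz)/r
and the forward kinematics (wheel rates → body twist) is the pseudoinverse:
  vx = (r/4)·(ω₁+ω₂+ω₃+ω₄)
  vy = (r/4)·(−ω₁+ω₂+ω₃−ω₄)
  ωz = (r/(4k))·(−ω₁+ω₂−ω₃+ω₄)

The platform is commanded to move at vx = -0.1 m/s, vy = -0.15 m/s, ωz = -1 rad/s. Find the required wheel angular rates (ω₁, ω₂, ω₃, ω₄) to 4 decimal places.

k = lx + ly = 0.18 + 0.12 = 0.3000;  k·ωz = 0.3000·-1 = -0.3000
ω₁ (FL) = (vx − vy − k·ωz)/r = 0.3500/0.04 = 8.7500
ω₂ (FR) = (vx + vy + k·ωz)/r = -0.5500/0.04 = -13.7500
ω₃ (RL) = (vx + vy − k·ωz)/r = 0.0500/0.04 = 1.2500
ω₄ (RR) = (vx − vy + k·ωz)/r = -0.2500/0.04 = -6.2500

(8.7500, -13.7500, 1.2500, -6.2500)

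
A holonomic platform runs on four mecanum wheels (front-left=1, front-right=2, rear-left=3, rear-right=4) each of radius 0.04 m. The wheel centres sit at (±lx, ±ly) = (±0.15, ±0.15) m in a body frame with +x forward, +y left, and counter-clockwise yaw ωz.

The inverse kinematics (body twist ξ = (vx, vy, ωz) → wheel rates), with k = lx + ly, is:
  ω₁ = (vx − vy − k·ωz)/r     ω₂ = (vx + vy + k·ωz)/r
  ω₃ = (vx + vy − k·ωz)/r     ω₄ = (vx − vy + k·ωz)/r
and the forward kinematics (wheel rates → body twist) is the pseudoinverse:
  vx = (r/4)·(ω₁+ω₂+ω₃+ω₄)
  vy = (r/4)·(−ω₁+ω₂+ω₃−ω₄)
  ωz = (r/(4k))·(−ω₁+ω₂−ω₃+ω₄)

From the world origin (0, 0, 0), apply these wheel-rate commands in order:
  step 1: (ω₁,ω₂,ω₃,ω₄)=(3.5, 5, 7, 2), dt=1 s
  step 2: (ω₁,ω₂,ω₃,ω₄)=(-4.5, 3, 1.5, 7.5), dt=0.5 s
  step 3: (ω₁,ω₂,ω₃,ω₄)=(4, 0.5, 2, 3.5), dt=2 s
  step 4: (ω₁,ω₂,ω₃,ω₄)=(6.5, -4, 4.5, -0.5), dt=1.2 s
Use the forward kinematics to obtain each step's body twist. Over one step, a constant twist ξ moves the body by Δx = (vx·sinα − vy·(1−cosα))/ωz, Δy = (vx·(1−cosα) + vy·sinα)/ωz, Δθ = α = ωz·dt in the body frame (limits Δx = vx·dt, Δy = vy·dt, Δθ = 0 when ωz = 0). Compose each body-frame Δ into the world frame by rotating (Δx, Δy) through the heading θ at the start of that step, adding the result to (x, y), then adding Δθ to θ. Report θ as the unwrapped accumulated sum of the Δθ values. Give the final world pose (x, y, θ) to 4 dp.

step 1: ξ=(vx,vy,ωz)=(0.1750, 0.0650, -0.1167), dt=1.0 → body Δ=(0.1784, 0.0547, -0.1167) → world pose (0.1784, 0.0547, -0.1167)
step 2: ξ=(vx,vy,ωz)=(0.0750, 0.0150, 0.4500), dt=0.5 → body Δ=(0.0363, 0.0116, 0.2250) → world pose (0.2158, 0.0620, 0.1083)
step 3: ξ=(vx,vy,ωz)=(0.1000, -0.0500, -0.0667), dt=2.0 → body Δ=(0.1928, -0.1130, -0.1333) → world pose (0.4197, -0.0295, -0.0250)
step 4: ξ=(vx,vy,ωz)=(0.0650, -0.0550, -0.5167), dt=1.2 → body Δ=(0.0533, -0.0853, -0.6200) → world pose (0.4708, -0.1161, -0.6450)

(0.4708, -0.1161, -0.6450)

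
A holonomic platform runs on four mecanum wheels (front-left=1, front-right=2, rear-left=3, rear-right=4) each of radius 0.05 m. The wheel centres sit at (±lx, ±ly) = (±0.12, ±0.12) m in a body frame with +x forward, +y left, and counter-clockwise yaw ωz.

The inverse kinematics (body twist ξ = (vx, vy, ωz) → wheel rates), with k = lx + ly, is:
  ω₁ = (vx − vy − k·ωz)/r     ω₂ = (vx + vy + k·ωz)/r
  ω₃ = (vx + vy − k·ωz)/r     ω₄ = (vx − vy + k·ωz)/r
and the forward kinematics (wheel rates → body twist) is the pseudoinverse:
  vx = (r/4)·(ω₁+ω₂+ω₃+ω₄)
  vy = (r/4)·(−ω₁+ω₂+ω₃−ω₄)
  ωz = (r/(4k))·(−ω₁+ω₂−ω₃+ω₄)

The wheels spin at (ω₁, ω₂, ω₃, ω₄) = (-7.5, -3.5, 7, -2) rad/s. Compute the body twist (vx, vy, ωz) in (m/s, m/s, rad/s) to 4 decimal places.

(-0.0750, 0.1625, -0.2604)

k = lx + ly = 0.12 + 0.12 = 0.2400
ω₁+ω₂+ω₃+ω₄ = -6.0000  →  vx = (0.05/4)·-6.0000 = -0.0750
−ω₁+ω₂+ω₃−ω₄ = 13.0000  →  vy = (0.05/4)·13.0000 = 0.1625
−ω₁+ω₂−ω₃+ω₄ = -5.0000  →  ωz = (0.05/0.9600)·-5.0000 = -0.2604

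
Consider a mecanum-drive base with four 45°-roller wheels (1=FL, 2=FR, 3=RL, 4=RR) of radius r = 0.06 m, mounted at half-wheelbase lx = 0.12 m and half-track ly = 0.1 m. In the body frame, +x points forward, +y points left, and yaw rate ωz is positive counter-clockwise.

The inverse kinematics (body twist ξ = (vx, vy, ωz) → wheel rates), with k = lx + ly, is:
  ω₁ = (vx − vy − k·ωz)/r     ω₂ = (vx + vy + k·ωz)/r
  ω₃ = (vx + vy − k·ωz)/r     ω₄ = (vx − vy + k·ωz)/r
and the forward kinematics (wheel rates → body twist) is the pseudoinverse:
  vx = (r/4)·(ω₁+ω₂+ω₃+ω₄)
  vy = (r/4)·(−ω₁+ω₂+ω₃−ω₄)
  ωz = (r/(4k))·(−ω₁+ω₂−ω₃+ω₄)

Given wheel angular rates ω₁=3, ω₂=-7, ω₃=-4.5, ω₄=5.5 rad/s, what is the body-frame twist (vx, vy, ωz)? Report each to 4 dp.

(-0.0450, -0.3000, 0.0000)

k = lx + ly = 0.12 + 0.1 = 0.2200
ω₁+ω₂+ω₃+ω₄ = -3.0000  →  vx = (0.06/4)·-3.0000 = -0.0450
−ω₁+ω₂+ω₃−ω₄ = -20.0000  →  vy = (0.06/4)·-20.0000 = -0.3000
−ω₁+ω₂−ω₃+ω₄ = 0.0000  →  ωz = (0.06/0.8800)·0.0000 = 0.0000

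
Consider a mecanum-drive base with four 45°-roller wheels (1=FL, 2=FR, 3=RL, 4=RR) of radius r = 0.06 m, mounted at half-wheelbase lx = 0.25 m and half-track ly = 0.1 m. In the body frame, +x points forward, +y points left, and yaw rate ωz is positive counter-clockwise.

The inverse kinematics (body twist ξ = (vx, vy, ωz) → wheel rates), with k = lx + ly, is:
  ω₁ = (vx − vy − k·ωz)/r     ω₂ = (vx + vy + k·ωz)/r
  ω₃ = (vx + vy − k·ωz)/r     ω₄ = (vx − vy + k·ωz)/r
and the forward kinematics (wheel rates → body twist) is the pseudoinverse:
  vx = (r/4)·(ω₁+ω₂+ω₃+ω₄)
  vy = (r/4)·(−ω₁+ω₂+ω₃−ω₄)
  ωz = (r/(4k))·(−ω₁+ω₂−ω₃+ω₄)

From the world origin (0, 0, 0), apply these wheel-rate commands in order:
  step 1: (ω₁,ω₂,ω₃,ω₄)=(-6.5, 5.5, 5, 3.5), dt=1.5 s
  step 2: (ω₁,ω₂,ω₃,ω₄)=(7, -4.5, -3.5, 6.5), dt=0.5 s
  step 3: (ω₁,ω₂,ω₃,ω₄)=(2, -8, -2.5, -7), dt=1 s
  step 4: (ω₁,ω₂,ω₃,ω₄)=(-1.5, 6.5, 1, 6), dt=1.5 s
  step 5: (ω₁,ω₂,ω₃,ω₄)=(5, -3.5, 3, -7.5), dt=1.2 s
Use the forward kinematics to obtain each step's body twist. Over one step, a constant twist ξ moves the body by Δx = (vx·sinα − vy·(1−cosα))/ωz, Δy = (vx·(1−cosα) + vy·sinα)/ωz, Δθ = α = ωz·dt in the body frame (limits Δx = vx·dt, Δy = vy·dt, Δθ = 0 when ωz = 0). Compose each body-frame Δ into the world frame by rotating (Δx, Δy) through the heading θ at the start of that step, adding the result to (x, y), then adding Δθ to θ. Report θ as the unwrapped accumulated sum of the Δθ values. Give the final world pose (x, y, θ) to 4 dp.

(0.1477, 0.2669, -0.1200)

step 1: ξ=(vx,vy,ωz)=(0.1125, 0.2025, 0.4500), dt=1.5 → body Δ=(0.0575, 0.3360, 0.6750) → world pose (0.0575, 0.3360, 0.6750)
step 2: ξ=(vx,vy,ωz)=(0.0825, -0.3225, -0.0643), dt=0.5 → body Δ=(0.0387, -0.1619, -0.0321) → world pose (0.1889, 0.2338, 0.6429)
step 3: ξ=(vx,vy,ωz)=(-0.2325, -0.0825, -0.6214), dt=1.0 → body Δ=(-0.2426, -0.0073, -0.6214) → world pose (-0.0009, 0.0825, 0.0214)
step 4: ξ=(vx,vy,ωz)=(0.1800, 0.0450, 0.5571), dt=1.5 → body Δ=(0.2130, 0.1663, 0.8357) → world pose (0.2085, 0.2533, 0.8571)
step 5: ξ=(vx,vy,ωz)=(-0.0450, 0.0300, -0.8143), dt=1.2 → body Δ=(-0.0296, 0.0549, -0.9771) → world pose (0.1477, 0.2669, -0.1200)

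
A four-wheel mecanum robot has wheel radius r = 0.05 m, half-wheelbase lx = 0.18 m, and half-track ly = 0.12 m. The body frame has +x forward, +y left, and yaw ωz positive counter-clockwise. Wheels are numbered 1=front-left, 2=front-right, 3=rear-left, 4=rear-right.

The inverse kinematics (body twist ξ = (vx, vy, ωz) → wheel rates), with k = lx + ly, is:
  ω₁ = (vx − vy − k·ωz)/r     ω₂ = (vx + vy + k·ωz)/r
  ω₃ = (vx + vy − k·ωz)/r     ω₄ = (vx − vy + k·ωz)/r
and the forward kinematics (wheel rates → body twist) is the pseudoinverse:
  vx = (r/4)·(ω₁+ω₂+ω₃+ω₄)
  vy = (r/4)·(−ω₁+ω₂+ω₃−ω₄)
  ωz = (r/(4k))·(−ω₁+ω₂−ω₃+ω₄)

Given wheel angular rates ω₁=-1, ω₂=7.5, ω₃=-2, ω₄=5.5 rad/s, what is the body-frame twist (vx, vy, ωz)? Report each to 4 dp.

(0.1250, 0.0125, 0.6667)

k = lx + ly = 0.18 + 0.12 = 0.3000
ω₁+ω₂+ω₃+ω₄ = 10.0000  →  vx = (0.05/4)·10.0000 = 0.1250
−ω₁+ω₂+ω₃−ω₄ = 1.0000  →  vy = (0.05/4)·1.0000 = 0.0125
−ω₁+ω₂−ω₃+ω₄ = 16.0000  →  ωz = (0.05/1.2000)·16.0000 = 0.6667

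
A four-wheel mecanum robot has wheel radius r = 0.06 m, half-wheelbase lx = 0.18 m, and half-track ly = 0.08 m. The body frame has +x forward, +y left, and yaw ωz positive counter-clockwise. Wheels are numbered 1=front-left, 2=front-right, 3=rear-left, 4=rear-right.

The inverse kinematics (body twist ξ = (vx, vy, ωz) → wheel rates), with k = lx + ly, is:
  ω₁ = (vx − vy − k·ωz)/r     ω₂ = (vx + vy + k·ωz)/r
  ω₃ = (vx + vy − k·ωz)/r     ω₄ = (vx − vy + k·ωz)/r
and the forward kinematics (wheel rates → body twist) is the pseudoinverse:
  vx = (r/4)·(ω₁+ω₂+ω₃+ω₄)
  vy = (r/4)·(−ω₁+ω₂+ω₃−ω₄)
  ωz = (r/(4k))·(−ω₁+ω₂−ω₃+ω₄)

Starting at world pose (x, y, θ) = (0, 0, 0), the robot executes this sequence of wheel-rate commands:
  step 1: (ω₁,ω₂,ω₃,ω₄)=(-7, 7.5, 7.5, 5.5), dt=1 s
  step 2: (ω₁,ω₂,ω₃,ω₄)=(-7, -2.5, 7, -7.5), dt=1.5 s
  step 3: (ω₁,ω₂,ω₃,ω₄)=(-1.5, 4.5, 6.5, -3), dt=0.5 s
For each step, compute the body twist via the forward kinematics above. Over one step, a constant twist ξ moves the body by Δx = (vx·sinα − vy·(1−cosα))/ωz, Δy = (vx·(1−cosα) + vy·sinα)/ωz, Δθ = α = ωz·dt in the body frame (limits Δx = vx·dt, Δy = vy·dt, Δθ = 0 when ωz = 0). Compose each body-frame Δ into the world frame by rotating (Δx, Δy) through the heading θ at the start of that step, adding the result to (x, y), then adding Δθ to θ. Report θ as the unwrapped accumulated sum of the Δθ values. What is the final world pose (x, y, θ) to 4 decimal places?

(-0.1566, 0.7362, -0.2452)

step 1: ξ=(vx,vy,ωz)=(0.2025, 0.2475, 0.7212), dt=1.0 → body Δ=(0.1000, 0.2965, 0.7212) → world pose (0.1000, 0.2965, 0.7212)
step 2: ξ=(vx,vy,ωz)=(-0.1500, 0.2850, -0.5769), dt=1.5 → body Δ=(-0.0242, 0.4675, -0.8654) → world pose (-0.2269, 0.6316, -0.1442)
step 3: ξ=(vx,vy,ωz)=(0.0975, 0.2325, -0.2019), dt=0.5 → body Δ=(0.0545, 0.1136, -0.1010) → world pose (-0.1566, 0.7362, -0.2452)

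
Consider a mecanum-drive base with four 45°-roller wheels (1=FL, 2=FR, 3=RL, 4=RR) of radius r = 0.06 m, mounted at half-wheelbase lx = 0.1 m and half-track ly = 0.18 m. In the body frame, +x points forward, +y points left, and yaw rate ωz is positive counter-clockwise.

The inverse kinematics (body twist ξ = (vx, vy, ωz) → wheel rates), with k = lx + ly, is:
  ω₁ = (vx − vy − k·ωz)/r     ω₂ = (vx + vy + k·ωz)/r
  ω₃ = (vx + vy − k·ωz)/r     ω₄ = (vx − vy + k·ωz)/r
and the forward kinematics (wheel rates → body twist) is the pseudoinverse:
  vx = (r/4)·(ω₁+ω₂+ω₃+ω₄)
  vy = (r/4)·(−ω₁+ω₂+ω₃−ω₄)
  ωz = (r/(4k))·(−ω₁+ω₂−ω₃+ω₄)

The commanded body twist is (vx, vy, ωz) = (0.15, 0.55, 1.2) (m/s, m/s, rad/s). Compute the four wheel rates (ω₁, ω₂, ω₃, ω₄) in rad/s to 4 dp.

(-12.2667, 17.2667, 6.0667, -1.0667)

k = lx + ly = 0.1 + 0.18 = 0.2800;  k·ωz = 0.2800·1.2 = 0.3360
ω₁ (FL) = (vx − vy − k·ωz)/r = -0.7360/0.06 = -12.2667
ω₂ (FR) = (vx + vy + k·ωz)/r = 1.0360/0.06 = 17.2667
ω₃ (RL) = (vx + vy − k·ωz)/r = 0.3640/0.06 = 6.0667
ω₄ (RR) = (vx − vy + k·ωz)/r = -0.0640/0.06 = -1.0667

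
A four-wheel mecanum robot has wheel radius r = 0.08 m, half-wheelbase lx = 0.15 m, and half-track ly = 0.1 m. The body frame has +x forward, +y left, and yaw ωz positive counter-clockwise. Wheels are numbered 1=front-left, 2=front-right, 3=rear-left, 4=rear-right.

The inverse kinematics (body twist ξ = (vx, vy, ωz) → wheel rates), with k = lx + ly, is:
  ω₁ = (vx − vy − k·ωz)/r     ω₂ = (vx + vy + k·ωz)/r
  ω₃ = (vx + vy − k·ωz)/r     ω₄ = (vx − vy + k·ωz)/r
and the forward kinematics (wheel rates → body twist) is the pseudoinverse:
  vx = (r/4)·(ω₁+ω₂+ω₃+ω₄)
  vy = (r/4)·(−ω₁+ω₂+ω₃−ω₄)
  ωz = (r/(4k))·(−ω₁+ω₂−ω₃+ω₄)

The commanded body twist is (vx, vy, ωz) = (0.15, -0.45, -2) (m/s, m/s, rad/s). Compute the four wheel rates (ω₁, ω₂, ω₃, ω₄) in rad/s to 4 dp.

(13.7500, -10.0000, 2.5000, 1.2500)

k = lx + ly = 0.15 + 0.1 = 0.2500;  k·ωz = 0.2500·-2 = -0.5000
ω₁ (FL) = (vx − vy − k·ωz)/r = 1.1000/0.08 = 13.7500
ω₂ (FR) = (vx + vy + k·ωz)/r = -0.8000/0.08 = -10.0000
ω₃ (RL) = (vx + vy − k·ωz)/r = 0.2000/0.08 = 2.5000
ω₄ (RR) = (vx − vy + k·ωz)/r = 0.1000/0.08 = 1.2500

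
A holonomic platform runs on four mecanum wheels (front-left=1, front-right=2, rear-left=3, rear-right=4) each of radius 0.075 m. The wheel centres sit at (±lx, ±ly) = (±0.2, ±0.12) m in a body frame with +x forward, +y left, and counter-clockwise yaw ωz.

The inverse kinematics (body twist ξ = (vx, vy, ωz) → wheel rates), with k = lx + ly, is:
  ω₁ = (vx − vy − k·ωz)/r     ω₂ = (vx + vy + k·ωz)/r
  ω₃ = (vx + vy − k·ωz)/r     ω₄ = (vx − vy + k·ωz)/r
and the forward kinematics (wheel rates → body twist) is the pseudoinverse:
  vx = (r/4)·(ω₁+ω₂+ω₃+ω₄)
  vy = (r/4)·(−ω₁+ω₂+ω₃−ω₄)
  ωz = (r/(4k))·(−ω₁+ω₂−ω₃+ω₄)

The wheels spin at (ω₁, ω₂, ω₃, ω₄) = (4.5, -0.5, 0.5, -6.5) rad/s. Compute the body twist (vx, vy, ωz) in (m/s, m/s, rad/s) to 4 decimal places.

(-0.0375, 0.0375, -0.7031)

k = lx + ly = 0.2 + 0.12 = 0.3200
ω₁+ω₂+ω₃+ω₄ = -2.0000  →  vx = (0.075/4)·-2.0000 = -0.0375
−ω₁+ω₂+ω₃−ω₄ = 2.0000  →  vy = (0.075/4)·2.0000 = 0.0375
−ω₁+ω₂−ω₃+ω₄ = -12.0000  →  ωz = (0.075/1.2800)·-12.0000 = -0.7031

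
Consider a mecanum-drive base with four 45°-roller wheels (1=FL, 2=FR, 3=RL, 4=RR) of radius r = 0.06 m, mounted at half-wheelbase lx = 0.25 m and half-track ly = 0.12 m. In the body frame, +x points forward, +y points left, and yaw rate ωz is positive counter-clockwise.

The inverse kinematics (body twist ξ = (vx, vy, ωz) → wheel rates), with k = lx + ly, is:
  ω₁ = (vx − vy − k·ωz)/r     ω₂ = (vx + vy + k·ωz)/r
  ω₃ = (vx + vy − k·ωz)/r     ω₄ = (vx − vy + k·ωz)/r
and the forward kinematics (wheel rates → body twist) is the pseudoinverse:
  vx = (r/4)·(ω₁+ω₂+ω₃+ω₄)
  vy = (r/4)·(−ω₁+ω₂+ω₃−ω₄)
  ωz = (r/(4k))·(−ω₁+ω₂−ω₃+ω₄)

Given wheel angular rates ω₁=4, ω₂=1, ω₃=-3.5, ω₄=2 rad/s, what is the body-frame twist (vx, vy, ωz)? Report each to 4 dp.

(0.0525, -0.1275, 0.1014)

k = lx + ly = 0.25 + 0.12 = 0.3700
ω₁+ω₂+ω₃+ω₄ = 3.5000  →  vx = (0.06/4)·3.5000 = 0.0525
−ω₁+ω₂+ω₃−ω₄ = -8.5000  →  vy = (0.06/4)·-8.5000 = -0.1275
−ω₁+ω₂−ω₃+ω₄ = 2.5000  →  ωz = (0.06/1.4800)·2.5000 = 0.1014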